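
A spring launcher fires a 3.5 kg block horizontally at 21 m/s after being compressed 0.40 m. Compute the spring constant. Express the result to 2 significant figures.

½kx² = ½mv²
k = mv²/x² = (3.5)(21)²/(0.40)² = 9647 N/m

k = 9600 N/m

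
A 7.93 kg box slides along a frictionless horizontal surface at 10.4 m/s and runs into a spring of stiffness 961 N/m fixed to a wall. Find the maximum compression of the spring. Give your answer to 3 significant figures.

Conservation of energy between contact and max compression: ½mv² = ½kx²
x = v√(m/k) = 10.4 × √(7.93/961) = 0.9447 m

x = 0.945 m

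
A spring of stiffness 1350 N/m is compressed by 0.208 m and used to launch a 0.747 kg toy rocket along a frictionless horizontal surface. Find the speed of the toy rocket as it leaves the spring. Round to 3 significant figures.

v = 8.84 m/s

Conservation of energy: ½kx² = ½mv²
v = x√(k/m) = 0.208 × √(1350/0.747) = 8.842 m/s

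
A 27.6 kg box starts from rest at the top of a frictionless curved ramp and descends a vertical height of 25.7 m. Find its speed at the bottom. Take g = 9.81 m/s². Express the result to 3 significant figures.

v = 22.5 m/s

Mechanical energy is conserved (no friction): mgh = ½mv²
v = √(2gh) = √(2 × 9.81 × 25.7) = √504.23 = 22.46 m/s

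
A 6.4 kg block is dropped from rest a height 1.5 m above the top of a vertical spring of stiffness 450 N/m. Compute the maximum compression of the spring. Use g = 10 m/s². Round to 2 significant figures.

Measuring PE from the top of the relaxed spring, at max compression the block has dropped H + x with zero KE, so:
mg(H + x) = ½kx²
½(450)x² − (6.4)(10)x − (6.4)(10)(1.5) = 0
225.0x² − 64.00x − 96.00 = 0
x = [64.00 + √(4096 + 86400)]/(2 × 225.0) = 0.8107 m

x = 0.81 m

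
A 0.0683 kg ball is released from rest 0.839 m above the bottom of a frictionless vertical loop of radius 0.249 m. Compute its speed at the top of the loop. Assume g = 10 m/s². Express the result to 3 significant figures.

Energy conservation: mgh = ½mv_top² + mg(2r)
v_top² = 2g(h − 2r) = 2(10)(0.839 − 0.4980) = 6.820
v_top = 2.612 m/s

v = 2.61 m/s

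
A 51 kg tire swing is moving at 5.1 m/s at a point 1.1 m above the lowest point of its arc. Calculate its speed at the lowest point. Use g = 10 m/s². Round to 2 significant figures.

By conservation of mechanical energy, ½mv₀² + mgh = ½mv²
v² = v₀² + 2gh = (5.1)² + 2(10)(1.1) = 48.010
v = √48.010 = 6.929 m/s

v = 6.9 m/s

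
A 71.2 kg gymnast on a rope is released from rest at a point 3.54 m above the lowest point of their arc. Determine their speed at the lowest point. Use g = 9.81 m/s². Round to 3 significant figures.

v = 8.33 m/s

By conservation of mechanical energy, mgh = ½mv²
v = √(2gh) = √(2 × 9.81 × 3.54) = √69.455 = 8.334 m/s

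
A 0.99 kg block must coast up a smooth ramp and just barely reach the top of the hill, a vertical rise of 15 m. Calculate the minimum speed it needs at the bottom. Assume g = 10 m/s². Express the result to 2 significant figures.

v = 17 m/s

At the top it is momentarily at rest, so all KE converts to PE: ½mv² = mgh
v = √(2gh) = √(2 × 10 × 15) = 17.32 m/s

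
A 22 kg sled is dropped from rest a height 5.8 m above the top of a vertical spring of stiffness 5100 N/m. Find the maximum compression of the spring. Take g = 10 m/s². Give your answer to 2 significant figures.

Let x be the compression. The total drop is H + x, and the sled is instantaneously at rest at max compression, so energy conservation gives:
mg(H + x) = ½kx²
½(5100)x² − (22)(10)x − (22)(10)(5.8) = 0
2550x² − 220.0x − 1276 = 0
x = [220.0 + √(48400 + 1.3015e+07)]/(2 × 2550) = 0.7518 m

x = 0.75 m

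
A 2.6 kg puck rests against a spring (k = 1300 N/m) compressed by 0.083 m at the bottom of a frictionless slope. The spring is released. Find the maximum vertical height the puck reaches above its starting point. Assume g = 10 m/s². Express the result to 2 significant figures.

At maximum height the puck is at rest, so ½kx² = mgh
h = kx²/(2mg) = (1300)(0.083)²/(2 × 2.6 × 10) = 0.1722 m

h = 0.17 m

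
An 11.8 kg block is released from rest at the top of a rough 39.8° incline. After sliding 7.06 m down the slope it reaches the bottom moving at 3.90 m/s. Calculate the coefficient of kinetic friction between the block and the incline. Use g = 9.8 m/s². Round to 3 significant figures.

Energy balance down the incline: mg L sinθ − ½mv² = μ_k (mg cosθ) L
mgL sinθ = 522.60 J; ½mv² = 89.739 J
W_f = 522.60 − 89.739 = 432.9 J
μ_k = W_f/(mg cosθ · L) = 432.9/(88.84 × 7.06) = 0.6901

μ_k = 0.690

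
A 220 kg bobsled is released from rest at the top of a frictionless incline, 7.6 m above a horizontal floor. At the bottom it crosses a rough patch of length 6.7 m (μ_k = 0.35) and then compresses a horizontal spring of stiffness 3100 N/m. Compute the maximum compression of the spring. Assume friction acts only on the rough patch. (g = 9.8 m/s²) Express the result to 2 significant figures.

x = 2.7 m

Initial energy: E₁ = mgh = (220)(9.8)(7.6) = 16386 J
Friction removes W_f = μ_k mg d = (0.35)(220)(9.8)(6.7) = 5056 J
Energy reaching the spring: E = 16386 − 5056 = 11330 J
At max compression ½kx² = E ⇒ x = √(2E/k) = √(2 × 11330/3100) = 2.704 m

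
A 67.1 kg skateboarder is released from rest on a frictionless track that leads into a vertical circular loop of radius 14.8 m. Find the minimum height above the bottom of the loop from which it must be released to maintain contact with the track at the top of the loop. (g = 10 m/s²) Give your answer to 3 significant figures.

h = 37.0 m

At the top, for minimum speed gravity alone supplies the centripetal force: mg = mv_top²/r ⇒ v_top² = gr = 148.0 m²/s²
Energy conservation from release height h to the top (height 2r): mgh = ½mv_top² + mg(2r)
h = v_top²/(2g) + 2r = r/2 + 2r = 5r/2 = 37.00 m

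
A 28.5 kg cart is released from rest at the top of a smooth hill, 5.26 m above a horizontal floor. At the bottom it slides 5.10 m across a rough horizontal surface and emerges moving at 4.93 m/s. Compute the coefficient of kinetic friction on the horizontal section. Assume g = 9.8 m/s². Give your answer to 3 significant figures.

Energy bookkeeping (friction removes W_f = μ_k N d):
mgh = ½mv² + μ_k m g d
mgh = 1469.1 J; ½mv² = 346.34 J
W_f = 1469.1 − 346.34 = 1123 J
μ_k = W_f/(mg·d) = 1123/(279.3 × 5.10) = 0.7882

μ_k = 0.788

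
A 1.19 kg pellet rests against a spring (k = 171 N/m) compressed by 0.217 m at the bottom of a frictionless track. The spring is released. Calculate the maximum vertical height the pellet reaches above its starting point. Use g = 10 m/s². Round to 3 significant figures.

h = 0.338 m

All spring PE becomes gravitational PE at the highest point: ½kx² = mgh
h = kx²/(2mg) = (171)(0.217)²/(2 × 1.19 × 10) = 0.3383 m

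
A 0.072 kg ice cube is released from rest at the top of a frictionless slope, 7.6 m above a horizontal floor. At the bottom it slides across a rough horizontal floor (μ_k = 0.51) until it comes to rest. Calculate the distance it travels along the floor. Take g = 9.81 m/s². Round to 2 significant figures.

Applying the work–energy principle:
At rest all PE has been dissipated by friction: mgh = μ_k m g d
d = h/μ_k = 7.6/0.51 = 14.90 m

d = 15 m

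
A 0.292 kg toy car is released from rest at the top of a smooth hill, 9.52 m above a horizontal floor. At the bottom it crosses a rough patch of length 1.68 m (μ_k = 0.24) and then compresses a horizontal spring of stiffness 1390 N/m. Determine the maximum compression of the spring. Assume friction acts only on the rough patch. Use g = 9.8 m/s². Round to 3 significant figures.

Initial energy: E₁ = mgh = (0.292)(9.8)(9.52) = 27.242 J
Friction removes W_f = μ_k mg d = (0.24)(0.292)(9.8)(1.68) = 1.154 J
Energy reaching the spring: E = 27.242 − 1.154 = 26.089 J
At max compression ½kx² = E ⇒ x = √(2E/k) = √(2 × 26.089/1390) = 0.1937 m

x = 0.194 m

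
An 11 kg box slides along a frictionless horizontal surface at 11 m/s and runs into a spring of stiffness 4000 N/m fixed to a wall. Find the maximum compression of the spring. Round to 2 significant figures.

All KE is stored as spring PE at maximum compression: ½mv² = ½kx²
x = v√(m/k) = 11 × √(11/4000) = 0.5768 m

x = 0.58 m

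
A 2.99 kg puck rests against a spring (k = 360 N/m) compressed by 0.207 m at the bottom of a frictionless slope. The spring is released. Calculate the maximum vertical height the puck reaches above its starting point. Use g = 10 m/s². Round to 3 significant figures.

h = 0.258 m

At maximum height the puck is at rest, so ½kx² = mgh
h = kx²/(2mg) = (360)(0.207)²/(2 × 2.99 × 10) = 0.2580 m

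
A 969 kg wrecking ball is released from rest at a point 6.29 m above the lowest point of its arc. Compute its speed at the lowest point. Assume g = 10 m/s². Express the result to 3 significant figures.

v = 11.2 m/s

Mechanical energy is conserved (no friction): mgh = ½mv²
v = √(2gh) = √(2 × 10 × 6.29) = √125.80 = 11.22 m/s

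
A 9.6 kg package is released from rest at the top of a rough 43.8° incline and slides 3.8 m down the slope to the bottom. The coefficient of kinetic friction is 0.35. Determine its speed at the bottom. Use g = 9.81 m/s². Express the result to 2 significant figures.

v = 5.7 m/s

Taking the bottom as reference, mgh = ½mv² + μ_k N L with h = L sinθ, N = mg cosθ:
mgh = mgL sinθ = (9.6)(9.81)(3.8)sin43.8° = 247.70 J
W_f = μ_k mg cosθ · L = (0.35)(9.6)(9.81)cos43.8°·3.8 = 90.40 J
½mv² = 247.70 − 90.40 = 157.29 J
v = √(2 × 157.29/9.6) = 5.724 m/s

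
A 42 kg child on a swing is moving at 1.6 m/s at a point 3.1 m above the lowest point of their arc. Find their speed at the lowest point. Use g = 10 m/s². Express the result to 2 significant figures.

Mechanical energy is conserved (no friction): ½mv₀² + mgh = ½mv²
The mass cancels from both sides.
v² = v₀² + 2gh = (1.6)² + 2(10)(3.1) = 64.560
v = √64.560 = 8.035 m/s

v = 8.0 m/s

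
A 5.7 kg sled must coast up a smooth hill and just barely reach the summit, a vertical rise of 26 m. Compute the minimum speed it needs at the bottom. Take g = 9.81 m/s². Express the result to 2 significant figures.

At the top it is momentarily at rest, so all KE converts to PE: ½mv² = mgh
v = √(2gh) = √(2 × 9.81 × 26) = 22.59 m/s

v = 23 m/s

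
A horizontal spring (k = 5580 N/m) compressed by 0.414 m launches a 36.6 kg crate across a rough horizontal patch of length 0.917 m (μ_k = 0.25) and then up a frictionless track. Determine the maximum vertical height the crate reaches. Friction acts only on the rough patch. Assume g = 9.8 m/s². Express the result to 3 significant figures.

Spring energy: E₀ = ½kx² = ½(5580)(0.414)² = 478.19 J
Friction: W_f = μ_k mg d = (0.25)(36.6)(9.8)(0.917) = 82.23 J
Energy at base of ramp: E = 478.19 − 82.23 = 395.97 J
At max height all remaining energy is PE: mgh = E ⇒ h = E/(mg) = 395.97/(36.6 × 9.8) = 1.104 m

h = 1.10 m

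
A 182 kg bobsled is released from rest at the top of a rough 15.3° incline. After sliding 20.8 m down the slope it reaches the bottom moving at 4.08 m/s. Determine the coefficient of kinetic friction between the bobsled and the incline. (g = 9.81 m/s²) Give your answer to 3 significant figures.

μ_k = 0.231

Energy balance down the incline: mg L sinθ − ½mv² = μ_k (mg cosθ) L
mgL sinθ = 9799.4 J; ½mv² = 1514.8 J
W_f = 9799.4 − 1514.8 = 8285 J
μ_k = W_f/(mg cosθ · L) = 8285/(1722 × 20.8) = 0.2313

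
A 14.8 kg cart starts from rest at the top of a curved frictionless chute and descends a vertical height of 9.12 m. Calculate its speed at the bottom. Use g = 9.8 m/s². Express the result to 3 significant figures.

v = 13.4 m/s

Equating total energy at the two states: mgh = ½mv²
v = √(2gh) = √(2 × 9.8 × 9.12) = √178.75 = 13.37 m/s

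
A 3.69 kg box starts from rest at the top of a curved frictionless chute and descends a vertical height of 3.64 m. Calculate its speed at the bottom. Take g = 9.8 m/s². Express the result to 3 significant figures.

v = 8.45 m/s

By conservation of mechanical energy, mgh = ½mv²
The mass cancels from both sides.
v = √(2gh) = √(2 × 9.8 × 3.64) = √71.344 = 8.447 m/s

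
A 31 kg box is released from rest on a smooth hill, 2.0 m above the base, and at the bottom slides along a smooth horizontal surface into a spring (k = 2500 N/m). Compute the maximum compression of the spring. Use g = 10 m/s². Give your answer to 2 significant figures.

Energy conservation (no friction) from release to max compression: mgh = ½kx²
x = √(2mgh/k) = √(2 × 31 × 10 × 2.0 / 2500) = 0.7043 m

x = 0.70 m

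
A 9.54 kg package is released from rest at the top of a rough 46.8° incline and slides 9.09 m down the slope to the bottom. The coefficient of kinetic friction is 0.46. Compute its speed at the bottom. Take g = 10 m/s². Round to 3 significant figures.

Work–energy: mg(L sinθ) − μ_k(mg cosθ)L = ½mv²
mgh = mgL sinθ = (9.54)(10)(9.09)sin46.8° = 632.15 J
W_f = μ_k mg cosθ · L = (0.46)(9.54)(10)cos46.8°·9.09 = 273.1 J
½mv² = 632.15 − 273.1 = 359.08 J
v = √(2 × 359.08/9.54) = 8.676 m/s

v = 8.68 m/s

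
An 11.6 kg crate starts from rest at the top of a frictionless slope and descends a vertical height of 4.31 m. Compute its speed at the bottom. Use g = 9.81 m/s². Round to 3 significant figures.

By conservation of mechanical energy, mgh = ½mv²
v = √(2gh) = √(2 × 9.81 × 4.31) = √84.562 = 9.196 m/s

v = 9.20 m/s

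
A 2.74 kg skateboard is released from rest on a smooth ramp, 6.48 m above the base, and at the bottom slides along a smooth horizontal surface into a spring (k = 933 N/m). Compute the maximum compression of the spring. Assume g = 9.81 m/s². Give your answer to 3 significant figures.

x = 0.611 m

Gravitational PE at the top equals spring PE at max compression: mgh = ½kx²
x = √(2mgh/k) = √(2 × 2.74 × 9.81 × 6.48 / 933) = 0.6110 m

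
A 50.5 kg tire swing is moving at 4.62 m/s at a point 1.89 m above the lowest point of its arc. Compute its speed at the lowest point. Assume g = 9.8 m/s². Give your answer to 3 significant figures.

v = 7.64 m/s

By conservation of mechanical energy, ½mv₀² + mgh = ½mv²
The mass cancels from both sides.
v² = v₀² + 2gh = (4.62)² + 2(9.8)(1.89) = 58.388
v = √58.388 = 7.641 m/s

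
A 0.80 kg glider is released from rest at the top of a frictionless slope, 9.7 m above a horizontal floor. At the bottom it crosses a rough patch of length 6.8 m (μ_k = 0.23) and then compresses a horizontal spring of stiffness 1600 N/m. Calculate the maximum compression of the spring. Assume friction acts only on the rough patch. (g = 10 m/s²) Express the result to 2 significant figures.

Initial energy: E₁ = mgh = (0.80)(10)(9.7) = 77.600 J
Friction removes W_f = μ_k mg d = (0.23)(0.80)(10)(6.8) = 12.51 J
Energy reaching the spring: E = 77.600 − 12.51 = 65.088 J
At max compression ½kx² = E ⇒ x = √(2E/k) = √(2 × 65.088/1600) = 0.2852 m

x = 0.29 m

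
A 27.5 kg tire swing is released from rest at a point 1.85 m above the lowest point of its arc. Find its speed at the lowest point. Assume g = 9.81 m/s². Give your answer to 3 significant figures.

Mechanical energy is conserved (no friction): mgh = ½mv²
The mass cancels from both sides.
v = √(2gh) = √(2 × 9.81 × 1.85) = √36.297 = 6.025 m/s

v = 6.02 m/s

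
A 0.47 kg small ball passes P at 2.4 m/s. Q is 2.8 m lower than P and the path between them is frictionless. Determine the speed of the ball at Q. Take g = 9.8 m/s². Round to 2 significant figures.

v = 7.8 m/s

Mechanical energy is conserved (no friction): ½mv₀² + mgh = ½mv²
v² = v₀² + 2gh = (2.4)² + 2(9.8)(2.8) = 60.640
v = √60.640 = 7.787 m/s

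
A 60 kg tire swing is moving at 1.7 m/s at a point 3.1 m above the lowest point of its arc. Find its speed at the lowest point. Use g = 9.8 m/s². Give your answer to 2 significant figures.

v = 8.0 m/s

Equating total energy at the two states: ½mv₀² + mgh = ½mv²
The mass cancels from both sides.
v² = v₀² + 2gh = (1.7)² + 2(9.8)(3.1) = 63.650
v = √63.650 = 7.978 m/s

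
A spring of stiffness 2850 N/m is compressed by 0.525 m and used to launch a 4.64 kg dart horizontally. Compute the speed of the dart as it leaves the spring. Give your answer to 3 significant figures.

v = 13.0 m/s

Spring PE converts entirely to kinetic energy: ½kx² = ½mv²
v = x√(k/m) = 0.525 × √(2850/4.64) = 13.01 m/s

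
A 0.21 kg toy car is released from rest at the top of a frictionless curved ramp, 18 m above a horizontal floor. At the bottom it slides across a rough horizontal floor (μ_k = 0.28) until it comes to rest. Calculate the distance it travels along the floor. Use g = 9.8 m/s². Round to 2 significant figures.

Energy at the top = energy at the end + work done against friction:
At rest all PE has been dissipated by friction: mgh = μ_k m g d
d = h/μ_k = 18/0.28 = 64.29 m

d = 64 m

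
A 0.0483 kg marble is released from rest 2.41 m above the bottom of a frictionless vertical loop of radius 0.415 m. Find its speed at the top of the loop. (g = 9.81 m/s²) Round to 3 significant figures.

Energy conservation: mgh = ½mv_top² + mg(2r)
v_top² = 2g(h − 2r) = 2(9.81)(2.41 − 0.8300) = 31.00
v_top = 5.568 m/s

v = 5.57 m/s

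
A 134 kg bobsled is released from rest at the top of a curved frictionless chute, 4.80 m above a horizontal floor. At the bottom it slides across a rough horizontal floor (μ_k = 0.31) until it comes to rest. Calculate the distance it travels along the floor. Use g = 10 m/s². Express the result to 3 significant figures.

Energy at the top = energy at the end + work done against friction:
At rest all PE has been dissipated by friction: mgh = μ_k m g d
d = h/μ_k = 4.80/0.31 = 15.48 m

d = 15.5 m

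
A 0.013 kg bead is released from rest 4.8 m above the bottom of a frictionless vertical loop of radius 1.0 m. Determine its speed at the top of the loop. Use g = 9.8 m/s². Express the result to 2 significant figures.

v = 7.4 m/s

Energy conservation: mgh = ½mv_top² + mg(2r)
v_top² = 2g(h − 2r) = 2(9.8)(4.8 − 2.000) = 54.88
v_top = 7.408 m/s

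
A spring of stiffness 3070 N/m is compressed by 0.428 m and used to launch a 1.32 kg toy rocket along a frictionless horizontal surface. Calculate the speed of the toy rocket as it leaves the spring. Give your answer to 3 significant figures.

v = 20.6 m/s

Conservation of energy: ½kx² = ½mv²
v = x√(k/m) = 0.428 × √(3070/1.32) = 20.64 m/s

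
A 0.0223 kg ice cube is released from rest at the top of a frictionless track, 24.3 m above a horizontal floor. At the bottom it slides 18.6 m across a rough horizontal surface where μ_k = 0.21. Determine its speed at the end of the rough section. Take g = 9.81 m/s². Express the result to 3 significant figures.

Energy bookkeeping (friction removes W_f = μ_k N d):
mgh = ½mv² + μ_k m g d
W_f = μ_k mg d = (0.21)(0.0223)(9.81)(18.6) = 0.8545 J
½mv² = mgh − W_f = 5.3159 − 0.8545 = 4.4615 J
v = √(2 × 4.4615/0.0223) = 20.00 m/s

v = 20.0 m/s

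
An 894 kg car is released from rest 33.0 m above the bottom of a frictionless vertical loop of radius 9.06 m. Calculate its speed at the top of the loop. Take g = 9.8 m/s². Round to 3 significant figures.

Energy conservation: mgh = ½mv_top² + mg(2r)
v_top² = 2g(h − 2r) = 2(9.8)(33.0 − 18.12) = 291.6
v_top = 17.08 m/s

v = 17.1 m/s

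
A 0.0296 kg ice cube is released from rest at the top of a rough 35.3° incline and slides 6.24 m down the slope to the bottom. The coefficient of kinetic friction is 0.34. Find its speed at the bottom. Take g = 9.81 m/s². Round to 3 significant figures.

v = 6.06 m/s

Work–energy: mg(L sinθ) − μ_k(mg cosθ)L = ½mv²
mgh = mgL sinθ = (0.0296)(9.81)(6.24)sin35.3° = 1.0470 J
W_f = μ_k mg cosθ · L = (0.34)(0.0296)(9.81)cos35.3°·6.24 = 0.5028 J
½mv² = 1.0470 − 0.5028 = 0.54426 J
v = √(2 × 0.54426/0.0296) = 6.064 m/s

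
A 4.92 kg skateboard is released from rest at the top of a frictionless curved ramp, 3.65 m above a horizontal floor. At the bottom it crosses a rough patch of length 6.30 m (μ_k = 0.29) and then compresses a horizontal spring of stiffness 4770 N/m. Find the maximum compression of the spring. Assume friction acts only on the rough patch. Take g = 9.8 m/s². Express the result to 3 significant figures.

x = 0.192 m

Initial energy: E₁ = mgh = (4.92)(9.8)(3.65) = 175.99 J
Friction removes W_f = μ_k mg d = (0.29)(4.92)(9.8)(6.30) = 88.09 J
Energy reaching the spring: E = 175.99 − 88.09 = 87.898 J
At max compression ½kx² = E ⇒ x = √(2E/k) = √(2 × 87.898/4770) = 0.1920 m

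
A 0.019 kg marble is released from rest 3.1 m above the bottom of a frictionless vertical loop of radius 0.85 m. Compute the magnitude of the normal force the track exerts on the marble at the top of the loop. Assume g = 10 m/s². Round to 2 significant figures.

N = 0.44 N

Energy from release to top (height 2r): mgh = ½mv_top² + mg(2r)
v_top² = 2g(h − 2r) = 2(10)(3.1 − 1.700) = 28.000 m²/s²
At the top, both N and weight point toward the centre: N + mg = mv_top²/r
N = m(v_top²/r − g) = 0.019(28.000/0.85 − 10) = 0.4359 N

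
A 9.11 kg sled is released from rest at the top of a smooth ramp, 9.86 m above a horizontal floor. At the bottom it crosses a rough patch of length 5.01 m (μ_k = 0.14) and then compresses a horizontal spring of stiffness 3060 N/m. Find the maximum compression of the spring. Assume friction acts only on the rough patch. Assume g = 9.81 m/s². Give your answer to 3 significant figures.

x = 0.731 m

Initial energy: E₁ = mgh = (9.11)(9.81)(9.86) = 881.18 J
Friction removes W_f = μ_k mg d = (0.14)(9.11)(9.81)(5.01) = 62.68 J
Energy reaching the spring: E = 881.18 − 62.68 = 818.50 J
At max compression ½kx² = E ⇒ x = √(2E/k) = √(2 × 818.50/3060) = 0.7314 m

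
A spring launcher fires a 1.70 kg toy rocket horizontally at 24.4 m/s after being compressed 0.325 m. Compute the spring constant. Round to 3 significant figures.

Spring PE at full compression equals KE at release: ½kx² = ½mv²
k = mv²/x² = (1.70)(24.4)²/(0.325)² = 9582 N/m

k = 9580 N/m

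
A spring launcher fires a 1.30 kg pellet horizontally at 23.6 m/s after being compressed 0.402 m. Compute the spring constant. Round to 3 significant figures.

k = 4480 N/m

½kx² = ½mv²
k = mv²/x² = (1.30)(23.6)²/(0.402)² = 4480 N/m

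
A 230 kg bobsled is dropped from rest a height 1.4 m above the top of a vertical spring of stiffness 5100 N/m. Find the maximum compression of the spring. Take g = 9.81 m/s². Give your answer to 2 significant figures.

x = 1.6 m

Let x be the compression. The total drop is H + x, and the bobsled is instantaneously at rest at max compression, so energy conservation gives:
mg(H + x) = ½kx²
½(5100)x² − (230)(9.81)x − (230)(9.81)(1.4) = 0
2550x² − 2256x − 3159 = 0
x = [2256 + √(5.091e+06 + 3.2220e+07)]/(2 × 2550) = 1.640 m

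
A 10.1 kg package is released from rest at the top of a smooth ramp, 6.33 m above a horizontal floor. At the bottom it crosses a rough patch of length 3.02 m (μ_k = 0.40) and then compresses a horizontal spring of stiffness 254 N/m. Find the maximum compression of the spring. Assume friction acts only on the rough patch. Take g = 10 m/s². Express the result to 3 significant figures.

x = 2.02 m

Initial energy: E₁ = mgh = (10.1)(10)(6.33) = 639.33 J
Friction removes W_f = μ_k mg d = (0.40)(10.1)(10)(3.02) = 122.0 J
Energy reaching the spring: E = 639.33 − 122.0 = 517.32 J
At max compression ½kx² = E ⇒ x = √(2E/k) = √(2 × 517.32/254) = 2.018 m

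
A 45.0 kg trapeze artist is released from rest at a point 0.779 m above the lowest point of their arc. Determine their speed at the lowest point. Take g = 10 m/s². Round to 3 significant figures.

By conservation of mechanical energy, mgh = ½mv²
v = √(2gh) = √(2 × 10 × 0.779) = √15.580 = 3.947 m/s

v = 3.95 m/s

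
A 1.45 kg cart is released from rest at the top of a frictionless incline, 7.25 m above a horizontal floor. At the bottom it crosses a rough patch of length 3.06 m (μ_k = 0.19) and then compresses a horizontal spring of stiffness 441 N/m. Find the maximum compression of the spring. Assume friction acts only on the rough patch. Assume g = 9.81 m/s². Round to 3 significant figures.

Initial energy: E₁ = mgh = (1.45)(9.81)(7.25) = 103.13 J
Friction removes W_f = μ_k mg d = (0.19)(1.45)(9.81)(3.06) = 8.270 J
Energy reaching the spring: E = 103.13 − 8.270 = 94.858 J
At max compression ½kx² = E ⇒ x = √(2E/k) = √(2 × 94.858/441) = 0.6559 m

x = 0.656 m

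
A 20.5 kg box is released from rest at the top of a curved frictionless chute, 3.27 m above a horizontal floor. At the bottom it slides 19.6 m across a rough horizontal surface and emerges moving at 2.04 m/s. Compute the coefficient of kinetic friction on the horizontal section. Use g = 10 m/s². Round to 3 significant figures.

Energy bookkeeping (friction removes W_f = μ_k N d):
mgh = ½mv² + μ_k m g d
mgh = 670.35 J; ½mv² = 42.656 J
W_f = 670.35 − 42.656 = 627.7 J
μ_k = W_f/(mg·d) = 627.7/(205.0 × 19.6) = 0.1562

μ_k = 0.156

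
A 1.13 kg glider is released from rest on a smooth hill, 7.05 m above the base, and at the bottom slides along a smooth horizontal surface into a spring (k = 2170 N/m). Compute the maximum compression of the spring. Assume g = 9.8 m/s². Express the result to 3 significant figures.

x = 0.268 m

Energy conservation (no friction) from release to max compression: mgh = ½kx²
x = √(2mgh/k) = √(2 × 1.13 × 9.8 × 7.05 / 2170) = 0.2682 m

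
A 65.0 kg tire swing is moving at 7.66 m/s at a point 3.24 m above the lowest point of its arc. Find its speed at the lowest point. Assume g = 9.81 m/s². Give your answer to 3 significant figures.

v = 11.1 m/s

Energy conservation between the two points: ½mv₀² + mgh = ½mv²
v² = v₀² + 2gh = (7.66)² + 2(9.81)(3.24) = 122.24
v = √122.24 = 11.06 m/s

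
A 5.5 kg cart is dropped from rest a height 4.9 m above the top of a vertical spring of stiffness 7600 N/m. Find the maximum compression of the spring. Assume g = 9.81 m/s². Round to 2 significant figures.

Let x be the compression. The total drop is H + x, and the cart is instantaneously at rest at max compression, so energy conservation gives:
mg(H + x) = ½kx²
½(7600)x² − (5.5)(9.81)x − (5.5)(9.81)(4.9) = 0
3800x² − 53.96x − 264.4 = 0
x = [53.96 + √(2911 + 4.0186e+06)]/(2 × 3800) = 0.2710 m

x = 0.27 m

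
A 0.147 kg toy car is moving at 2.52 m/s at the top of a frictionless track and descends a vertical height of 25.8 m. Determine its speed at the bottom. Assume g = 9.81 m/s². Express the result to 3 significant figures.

Equating total energy at the two states: ½mv₀² + mgh = ½mv²
v² = v₀² + 2gh = (2.52)² + 2(9.81)(25.8) = 512.55
v = √512.55 = 22.64 m/s

v = 22.6 m/s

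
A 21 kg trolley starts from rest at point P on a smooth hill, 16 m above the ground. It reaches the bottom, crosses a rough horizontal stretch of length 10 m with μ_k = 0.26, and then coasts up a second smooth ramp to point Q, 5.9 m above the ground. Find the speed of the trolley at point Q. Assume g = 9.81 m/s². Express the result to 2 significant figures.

Energy at P: mgh₁ = (21)(9.81)(16) = 3296.2 J
Friction loss: W_f = μ_k mg d = 535.6 J
At Q: ½mv² + mgh₂ = mgh₁ − W_f
½mv² = 3296.2 − 535.6 − 1215.5 = 1545.1 J
v = √(2 × 1545.1/21) = 12.13 m/s

v = 12 m/s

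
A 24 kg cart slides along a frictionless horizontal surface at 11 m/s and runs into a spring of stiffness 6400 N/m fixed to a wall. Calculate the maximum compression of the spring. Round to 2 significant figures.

All KE is stored as spring PE at maximum compression: ½mv² = ½kx²
x = v√(m/k) = 11 × √(24/6400) = 0.6736 m

x = 0.67 m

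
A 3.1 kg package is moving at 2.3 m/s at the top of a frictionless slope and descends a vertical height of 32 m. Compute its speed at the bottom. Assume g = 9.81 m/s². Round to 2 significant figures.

v = 25 m/s

Energy conservation between the two points: ½mv₀² + mgh = ½mv²
The mass cancels from both sides.
v² = v₀² + 2gh = (2.3)² + 2(9.81)(32) = 633.13
v = √633.13 = 25.16 m/s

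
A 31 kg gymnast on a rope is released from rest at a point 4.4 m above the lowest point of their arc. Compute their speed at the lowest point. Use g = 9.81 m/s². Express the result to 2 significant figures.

Equating total energy at the two states: mgh = ½mv²
The mass cancels from both sides.
v = √(2gh) = √(2 × 9.81 × 4.4) = √86.328 = 9.291 m/s

v = 9.3 m/s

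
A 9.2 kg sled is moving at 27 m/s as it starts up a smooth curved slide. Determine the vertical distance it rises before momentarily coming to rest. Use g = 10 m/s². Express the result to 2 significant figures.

By energy conservation, ½mv² = mgh
h = v²/(2g) = 27²/(2 × 10) = 36.45 m

h = 36 m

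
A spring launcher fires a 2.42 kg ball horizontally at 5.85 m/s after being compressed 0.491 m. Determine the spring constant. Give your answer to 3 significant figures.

½kx² = ½mv²
k = mv²/x² = (2.42)(5.85)²/(0.491)² = 343.5 N/m

k = 344 N/m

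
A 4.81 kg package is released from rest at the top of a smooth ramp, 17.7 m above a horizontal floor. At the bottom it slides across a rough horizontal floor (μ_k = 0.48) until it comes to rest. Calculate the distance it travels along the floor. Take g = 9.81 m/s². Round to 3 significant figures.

d = 36.9 m

Energy at the top = energy at the end + work done against friction:
At rest all PE has been dissipated by friction: mgh = μ_k m g d
d = h/μ_k = 17.7/0.48 = 36.88 m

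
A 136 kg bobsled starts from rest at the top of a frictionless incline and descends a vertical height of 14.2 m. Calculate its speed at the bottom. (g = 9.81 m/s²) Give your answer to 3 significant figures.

Mechanical energy is conserved (no friction): mgh = ½mv²
The mass cancels from both sides.
v = √(2gh) = √(2 × 9.81 × 14.2) = √278.60 = 16.69 m/s

v = 16.7 m/s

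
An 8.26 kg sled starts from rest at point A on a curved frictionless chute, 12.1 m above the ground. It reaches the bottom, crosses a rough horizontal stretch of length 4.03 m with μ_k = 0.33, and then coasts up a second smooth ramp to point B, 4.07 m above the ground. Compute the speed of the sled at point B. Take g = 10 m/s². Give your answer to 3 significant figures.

v = 11.6 m/s

Energy at A: mgh₁ = (8.26)(10)(12.1) = 999.46 J
Friction loss: W_f = μ_k mg d = 109.8 J
At B: ½mv² + mgh₂ = mgh₁ − W_f
½mv² = 999.46 − 109.8 − 336.18 = 553.43 J
v = √(2 × 553.43/8.26) = 11.58 m/s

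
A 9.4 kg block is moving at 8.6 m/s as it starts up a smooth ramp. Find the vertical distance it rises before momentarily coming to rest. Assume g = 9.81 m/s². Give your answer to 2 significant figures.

By energy conservation, ½mv² = mgh
h = v²/(2g) = 8.6²/(2 × 9.81) = 3.770 m

h = 3.8 m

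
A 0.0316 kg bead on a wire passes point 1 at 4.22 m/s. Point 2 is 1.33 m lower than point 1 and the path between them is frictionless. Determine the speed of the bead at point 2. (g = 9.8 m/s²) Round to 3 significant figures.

By conservation of mechanical energy, ½mv₀² + mgh = ½mv²
v² = v₀² + 2gh = (4.22)² + 2(9.8)(1.33) = 43.876
v = √43.876 = 6.624 m/s

v = 6.62 m/s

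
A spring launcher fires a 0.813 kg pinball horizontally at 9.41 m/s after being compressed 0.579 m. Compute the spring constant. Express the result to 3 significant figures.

k = 215 N/m

½kx² = ½mv²
k = mv²/x² = (0.813)(9.41)²/(0.579)² = 214.7 N/m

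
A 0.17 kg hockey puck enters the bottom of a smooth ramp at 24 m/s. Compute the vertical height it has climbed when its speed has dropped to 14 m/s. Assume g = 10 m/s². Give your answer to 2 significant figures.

h = 19 m

Conservation of energy: ½mv₁² = ½mv₂² + mgh
h = (v₁² − v₂²)/(2g) = (24² − 14²)/(2 × 10) = 19.00 m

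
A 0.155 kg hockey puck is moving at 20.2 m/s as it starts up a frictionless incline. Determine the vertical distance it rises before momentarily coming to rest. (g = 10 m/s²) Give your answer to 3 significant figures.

h = 20.4 m

By energy conservation, ½mv² = mgh
h = v²/(2g) = 20.2²/(2 × 10) = 20.40 m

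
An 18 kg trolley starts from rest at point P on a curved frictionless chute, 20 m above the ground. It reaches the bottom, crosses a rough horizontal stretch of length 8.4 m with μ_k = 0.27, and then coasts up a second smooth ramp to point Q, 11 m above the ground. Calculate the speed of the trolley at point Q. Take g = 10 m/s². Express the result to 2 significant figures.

Energy at P: mgh₁ = (18)(10)(20) = 3600.0 J
Friction loss: W_f = μ_k mg d = 408.2 J
At Q: ½mv² + mgh₂ = mgh₁ − W_f
½mv² = 3600.0 − 408.2 − 1980.0 = 1211.8 J
v = √(2 × 1211.8/18) = 11.60 m/s

v = 12 m/s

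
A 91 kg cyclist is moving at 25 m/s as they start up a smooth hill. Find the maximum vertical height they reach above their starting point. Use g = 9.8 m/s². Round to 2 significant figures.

Setting KE at the bottom equal to PE gained: ½mv² = mgh
h = v²/(2g) = 25²/(2 × 9.8) = 31.89 m

h = 32 m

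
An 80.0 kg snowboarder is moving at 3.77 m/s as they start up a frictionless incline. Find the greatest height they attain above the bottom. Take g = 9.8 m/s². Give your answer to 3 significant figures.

h = 0.725 m

By energy conservation, ½mv² = mgh
h = v²/(2g) = 3.77²/(2 × 9.8) = 0.7251 m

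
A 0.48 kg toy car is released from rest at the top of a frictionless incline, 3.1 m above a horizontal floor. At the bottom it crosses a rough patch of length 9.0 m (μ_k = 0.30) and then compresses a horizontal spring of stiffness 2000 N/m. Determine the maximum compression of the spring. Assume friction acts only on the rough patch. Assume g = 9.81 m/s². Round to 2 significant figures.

x = 0.043 m

Initial energy: E₁ = mgh = (0.48)(9.81)(3.1) = 14.597 J
Friction removes W_f = μ_k mg d = (0.30)(0.48)(9.81)(9.0) = 12.71 J
Energy reaching the spring: E = 14.597 − 12.71 = 1.8835 J
At max compression ½kx² = E ⇒ x = √(2E/k) = √(2 × 1.8835/2000) = 0.04340 m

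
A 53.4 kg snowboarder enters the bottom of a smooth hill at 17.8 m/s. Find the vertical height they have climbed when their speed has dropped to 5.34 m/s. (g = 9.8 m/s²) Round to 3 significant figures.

h = 14.7 m

Conservation of energy: ½mv₁² = ½mv₂² + mgh
h = (v₁² − v₂²)/(2g) = (17.8² − 5.34²)/(2 × 9.8) = 14.71 m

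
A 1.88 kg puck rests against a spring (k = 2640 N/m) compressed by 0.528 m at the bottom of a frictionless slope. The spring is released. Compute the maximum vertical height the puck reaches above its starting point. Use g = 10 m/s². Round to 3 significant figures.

h = 19.6 m

At maximum height the puck is at rest, so ½kx² = mgh
h = kx²/(2mg) = (2640)(0.528)²/(2 × 1.88 × 10) = 19.57 m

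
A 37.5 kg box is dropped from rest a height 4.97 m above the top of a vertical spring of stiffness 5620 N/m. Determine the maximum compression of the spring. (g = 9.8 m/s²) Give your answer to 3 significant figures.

x = 0.874 m

Measuring PE from the top of the relaxed spring, at max compression the box has dropped H + x with zero KE, so:
mg(H + x) = ½kx²
½(5620)x² − (37.5)(9.8)x − (37.5)(9.8)(4.97) = 0
2810x² − 367.5x − 1826 = 0
x = [367.5 + √(135056 + 2.0530e+07)]/(2 × 2810) = 0.8743 m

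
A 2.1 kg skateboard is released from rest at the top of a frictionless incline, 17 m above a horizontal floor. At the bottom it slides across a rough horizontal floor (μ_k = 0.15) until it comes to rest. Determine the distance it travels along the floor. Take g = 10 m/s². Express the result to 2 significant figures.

Applying the work–energy principle:
At rest all PE has been dissipated by friction: mgh = μ_k m g d
d = h/μ_k = 17/0.15 = 113.3 m

d = 110 m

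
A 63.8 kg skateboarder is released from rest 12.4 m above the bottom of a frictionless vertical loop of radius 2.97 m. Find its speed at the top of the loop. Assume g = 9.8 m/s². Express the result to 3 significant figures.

Energy conservation: mgh = ½mv_top² + mg(2r)
v_top² = 2g(h − 2r) = 2(9.8)(12.4 − 5.940) = 126.6
v_top = 11.25 m/s

v = 11.3 m/s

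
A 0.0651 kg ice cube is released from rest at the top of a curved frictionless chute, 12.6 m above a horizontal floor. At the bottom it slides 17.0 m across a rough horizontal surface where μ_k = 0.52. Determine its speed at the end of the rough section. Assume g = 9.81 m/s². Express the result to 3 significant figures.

Energy at the top = energy at the end + work done against friction:
mgh = ½mv² + μ_k m g d
W_f = μ_k mg d = (0.52)(0.0651)(9.81)(17.0) = 5.645 J
½mv² = mgh − W_f = 8.0468 − 5.645 = 2.4013 J
v = √(2 × 2.4013/0.0651) = 8.589 m/s

v = 8.59 m/s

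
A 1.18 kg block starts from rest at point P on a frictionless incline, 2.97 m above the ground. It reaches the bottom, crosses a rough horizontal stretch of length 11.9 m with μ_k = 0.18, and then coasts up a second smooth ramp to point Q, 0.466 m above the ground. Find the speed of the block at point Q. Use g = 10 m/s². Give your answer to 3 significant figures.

Energy at P: mgh₁ = (1.18)(10)(2.97) = 35.046 J
Friction loss: W_f = μ_k mg d = 25.28 J
At Q: ½mv² + mgh₂ = mgh₁ − W_f
½mv² = 35.046 − 25.28 − 5.4988 = 4.2716 J
v = √(2 × 4.2716/1.18) = 2.691 m/s

v = 2.69 m/s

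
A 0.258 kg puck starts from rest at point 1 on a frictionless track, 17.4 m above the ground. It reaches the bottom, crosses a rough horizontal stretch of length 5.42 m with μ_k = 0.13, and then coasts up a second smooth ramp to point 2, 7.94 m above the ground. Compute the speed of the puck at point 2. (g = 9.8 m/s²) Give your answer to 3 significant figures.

v = 13.1 m/s

Energy at 1: mgh₁ = (0.258)(9.8)(17.4) = 43.994 J
Friction loss: W_f = μ_k mg d = 1.782 J
At 2: ½mv² + mgh₂ = mgh₁ − W_f
½mv² = 43.994 − 1.782 − 20.075 = 22.137 J
v = √(2 × 22.137/0.258) = 13.10 m/s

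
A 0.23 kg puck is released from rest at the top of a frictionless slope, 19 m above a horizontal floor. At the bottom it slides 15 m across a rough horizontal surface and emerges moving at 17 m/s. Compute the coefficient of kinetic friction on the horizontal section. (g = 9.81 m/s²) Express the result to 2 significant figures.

μ_k = 0.28

Applying the work–energy principle:
mgh = ½mv² + μ_k m g d
mgh = 42.870 J; ½mv² = 33.235 J
W_f = 42.870 − 33.235 = 9.635 J
μ_k = W_f/(mg·d) = 9.635/(2.256 × 15) = 0.2847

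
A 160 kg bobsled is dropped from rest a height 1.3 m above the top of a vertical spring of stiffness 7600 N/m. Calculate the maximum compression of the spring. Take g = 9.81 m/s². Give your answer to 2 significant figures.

Measuring PE from the top of the relaxed spring, at max compression the bobsled has dropped H + x with zero KE, so:
mg(H + x) = ½kx²
½(7600)x² − (160)(9.81)x − (160)(9.81)(1.3) = 0
3800x² − 1570x − 2040 = 0
x = [1570 + √(2.464e+06 + 3.1015e+07)]/(2 × 3800) = 0.9679 m

x = 0.97 m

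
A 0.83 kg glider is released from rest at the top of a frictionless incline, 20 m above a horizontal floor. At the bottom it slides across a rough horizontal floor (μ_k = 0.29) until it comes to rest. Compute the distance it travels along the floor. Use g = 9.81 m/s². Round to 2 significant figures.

d = 69 m

Applying the work–energy principle:
At rest all PE has been dissipated by friction: mgh = μ_k m g d
d = h/μ_k = 20/0.29 = 68.97 m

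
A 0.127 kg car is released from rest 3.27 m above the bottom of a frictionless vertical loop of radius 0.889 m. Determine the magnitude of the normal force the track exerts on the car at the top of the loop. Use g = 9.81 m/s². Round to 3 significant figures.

Energy from release to top (height 2r): mgh = ½mv_top² + mg(2r)
v_top² = 2g(h − 2r) = 2(9.81)(3.27 − 1.778) = 29.273 m²/s²
At the top, both N and weight point toward the centre: N + mg = mv_top²/r
N = m(v_top²/r − g) = 0.127(29.273/0.889 − 9.81) = 2.936 N

N = 2.94 N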